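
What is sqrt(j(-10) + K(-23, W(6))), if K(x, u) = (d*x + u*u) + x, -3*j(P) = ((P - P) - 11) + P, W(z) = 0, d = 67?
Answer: 3*I*sqrt(173) ≈ 39.459*I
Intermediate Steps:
j(P) = 11/3 - P/3 (j(P) = -(((P - P) - 11) + P)/3 = -((0 - 11) + P)/3 = -(-11 + P)/3 = 11/3 - P/3)
K(x, u) = u**2 + 68*x (K(x, u) = (67*x + u*u) + x = (67*x + u**2) + x = (u**2 + 67*x) + x = u**2 + 68*x)
sqrt(j(-10) + K(-23, W(6))) = sqrt((11/3 - 1/3*(-10)) + (0**2 + 68*(-23))) = sqrt((11/3 + 10/3) + (0 - 1564)) = sqrt(7 - 1564) = sqrt(-1557) = 3*I*sqrt(173)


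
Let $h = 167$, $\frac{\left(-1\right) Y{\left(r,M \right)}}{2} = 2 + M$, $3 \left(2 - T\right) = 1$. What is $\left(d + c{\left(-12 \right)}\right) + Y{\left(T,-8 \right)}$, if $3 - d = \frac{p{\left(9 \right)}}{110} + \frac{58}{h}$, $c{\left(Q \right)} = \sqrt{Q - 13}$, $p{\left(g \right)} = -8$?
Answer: $\frac{135253}{9185} + 5 i \approx 14.725 + 5.0 i$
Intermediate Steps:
$T = \frac{5}{3}$ ($T = 2 - \frac{1}{3} = \frac{5}{3} \approx 1.6667$)
$Y{\left(r,M \right)} = -4 - 2 M$ ($Y{\left(r,M \right)} = - 2 \left(2 + M\right) = -4 - 2 M$)
$c{\left(Q \right)} = \sqrt{-13 + Q}$
$d = \frac{25033}{9185}$ ($d = 3 - \left(- \frac{8}{110} + \frac{58}{167}\right) = 3 - \left(\left(-8\right) \frac{1}{110} + 58 \cdot \frac{1}{167}\right) = 3 - \left(- \frac{4}{55} + \frac{58}{167}\right) = 3 - \frac{2522}{9185} = \frac{25033}{9185} \approx 2.7254$)
$\left(d + c{\left(-12 \right)}\right) + Y{\left(T,-8 \right)} = \left(\frac{25033}{9185} + \sqrt{-13 - 12}\right) - -12 = \left(\frac{25033}{9185} + \sqrt{-25}\right) + \left(-4 + 16\right) = \left(\frac{25033}{9185} + 5 i\right) + 12 = \frac{135253}{9185} + 5 i$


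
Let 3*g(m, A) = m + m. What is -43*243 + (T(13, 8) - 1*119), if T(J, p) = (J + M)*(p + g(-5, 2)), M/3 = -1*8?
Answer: -31858/3 ≈ -10619.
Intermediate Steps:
g(m, A) = 2*m/3 (g(m, A) = (m + m)/3 = (2*m)/3 = 2*m/3)
M = -24 (M = 3*(-1*8) = 3*(-8) = -24)
T(J, p) = (-24 + J)*(-10/3 + p) (T(J, p) = (J - 24)*(p + (⅔)*(-5)) = (-24 + J)*(p - 10/3) = (-24 + J)*(-10/3 + p))
-43*243 + (T(13, 8) - 1*119) = -43*243 + ((80 - 24*8 - 10/3*13 + 13*8) - 1*119) = -10449 + ((80 - 192 - 130/3 + 104) - 119) = -10449 + (-154/3 - 119) = -10449 - 511/3 = -31858/3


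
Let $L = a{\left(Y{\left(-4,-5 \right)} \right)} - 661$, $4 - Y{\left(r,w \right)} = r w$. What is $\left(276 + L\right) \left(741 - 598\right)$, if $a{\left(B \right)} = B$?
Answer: $-57343$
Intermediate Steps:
$Y{\left(r,w \right)} = 4 - r w$
$L = -677$ ($L = \left(4 - \left(-4\right) \left(-5\right)\right) - 661 = \left(4 - 20\right) - 661 = -16 - 661 = -677$)
$\left(276 + L\right) \left(741 - 598\right) = \left(276 - 677\right) \left(741 - 598\right) = - 401 \left(741 - 598\right) = \left(-401\right) 143 = -57343$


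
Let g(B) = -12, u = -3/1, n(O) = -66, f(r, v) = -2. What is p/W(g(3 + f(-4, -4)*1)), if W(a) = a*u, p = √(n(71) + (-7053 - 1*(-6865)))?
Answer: I*√254/36 ≈ 0.44271*I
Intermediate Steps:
u = -3 (u = -3*1 = -3)
p = I*√254 (p = √(-66 + (-7053 - 1*(-6865))) = √(-66 + (-7053 + 6865)) = √(-66 - 188) = √(-254) = I*√254 ≈ 15.937*I)
W(a) = -3*a (W(a) = a*(-3) = -3*a)
p/W(g(3 + f(-4, -4)*1)) = (I*√254)/((-3*(-12))) = (I*√254)/36 = (I*√254)*(1/36) = I*√254/36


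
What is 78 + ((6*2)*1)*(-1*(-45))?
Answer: 618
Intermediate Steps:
78 + ((6*2)*1)*(-1*(-45)) = 78 + (12*1)*45 = 78 + 12*45 = 78 + 540 = 618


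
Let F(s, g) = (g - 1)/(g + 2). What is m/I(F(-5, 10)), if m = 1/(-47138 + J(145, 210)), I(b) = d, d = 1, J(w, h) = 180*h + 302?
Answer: -1/9036 ≈ -0.00011067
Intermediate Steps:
F(s, g) = (-1 + g)/(2 + g)
J(w, h) = 302 + 180*h
I(b) = 1
m = -1/9036 (m = 1/(-47138 + (302 + 180*210)) = 1/(-47138 + (302 + 37800)) = 1/(-47138 + 38102) = 1/(-9036) = -1/9036 ≈ -0.00011067)
m/I(F(-5, 10)) = -1/9036/1 = -1/9036*1 = -1/9036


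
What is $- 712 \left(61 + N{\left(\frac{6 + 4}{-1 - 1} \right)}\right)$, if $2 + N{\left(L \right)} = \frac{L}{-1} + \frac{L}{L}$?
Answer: $-46280$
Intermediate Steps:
$N{\left(L \right)} = -1 - L$ ($N{\left(L \right)} = -2 + \left(\frac{L}{-1} + \frac{L}{L}\right) = -2 + \left(L \left(-1\right) + 1\right) = -2 - \left(-1 + L\right) = -1 - L$)
$- 712 \left(61 + N{\left(\frac{6 + 4}{-1 - 1} \right)}\right) = - 712 \left(61 - \left(1 + \frac{6 + 4}{-1 - 1}\right)\right) = - 712 \left(61 - \left(1 + \frac{10}{-2}\right)\right) = - 712 \left(61 - \left(1 + 10 \left(- \frac{1}{2}\right)\right)\right) = - 712 \left(61 - -4\right) = - 712 \left(61 + \left(-1 + 5\right)\right) = - 712 \left(61 + 4\right) = \left(-712\right) 65 = -46280$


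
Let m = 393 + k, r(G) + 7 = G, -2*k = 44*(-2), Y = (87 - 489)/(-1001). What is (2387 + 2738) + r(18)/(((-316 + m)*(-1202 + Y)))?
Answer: 6164349909/1202800 ≈ 5125.0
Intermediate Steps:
Y = 402/1001 (Y = -402*(-1/1001) = 402/1001 ≈ 0.40160)
k = 44 (k = -22*(-2) = -1/2*(-88) = 44)
r(G) = -7 + G
m = 437 (m = 393 + 44 = 437)
(2387 + 2738) + r(18)/(((-316 + m)*(-1202 + Y))) = (2387 + 2738) + (-7 + 18)/(((-316 + 437)*(-1202 + 402/1001))) = 5125 + 11/((121*(-1202800/1001))) = 5125 + 11/(-13230800/91) = 5125 + 11*(-91/13230800) = 5125 - 91/1202800 = 6164349909/1202800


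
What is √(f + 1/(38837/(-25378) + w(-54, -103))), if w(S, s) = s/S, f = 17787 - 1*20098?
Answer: I*√2407679887954/32296 ≈ 48.045*I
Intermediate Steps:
f = -2311 (f = 17787 - 20098 = -2311)
√(f + 1/(38837/(-25378) + w(-54, -103))) = √(-2311 + 1/(38837/(-25378) - 103/(-54))) = √(-2311 + 1/(38837*(-1/25378) - 103*(-1/54))) = √(-2311 + 1/(-38837/25378 + 103/54)) = √(-2311 + 1/(129184/342603)) = √(-2311 + 342603/129184) = √(-298201621/129184) = I*√2407679887954/32296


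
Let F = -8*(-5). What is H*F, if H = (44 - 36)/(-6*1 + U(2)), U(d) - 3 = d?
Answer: -320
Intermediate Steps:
U(d) = 3 + d
F = 40
H = -8 (H = (44 - 36)/(-6*1 + (3 + 2)) = 8/(-6 + 5) = 8/(-1) = 8*(-1) = -8)
H*F = -8*40 = -320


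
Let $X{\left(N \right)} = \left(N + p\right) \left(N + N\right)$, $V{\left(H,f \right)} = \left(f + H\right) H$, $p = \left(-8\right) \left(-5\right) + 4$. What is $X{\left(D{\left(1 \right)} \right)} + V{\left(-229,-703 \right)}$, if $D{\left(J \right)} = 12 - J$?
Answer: $214638$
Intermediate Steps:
$p = 44$ ($p = 40 + 4 = 44$)
$V{\left(H,f \right)} = H \left(H + f\right)$ ($V{\left(H,f \right)} = \left(H + f\right) H = H \left(H + f\right)$)
$X{\left(N \right)} = 2 N \left(44 + N\right)$ ($X{\left(N \right)} = \left(N + 44\right) \left(N + N\right) = \left(44 + N\right) 2 N = 2 N \left(44 + N\right)$)
$X{\left(D{\left(1 \right)} \right)} + V{\left(-229,-703 \right)} = 2 \left(12 - 1\right) \left(44 + \left(12 - 1\right)\right) - 229 \left(-229 - 703\right) = 2 \left(12 - 1\right) \left(44 + \left(12 - 1\right)\right) - -213428 = 2 \cdot 11 \left(44 + 11\right) + 213428 = 2 \cdot 11 \cdot 55 + 213428 = 1210 + 213428 = 214638$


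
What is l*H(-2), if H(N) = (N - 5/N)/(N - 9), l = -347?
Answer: 347/22 ≈ 15.773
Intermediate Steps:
H(N) = (N - 5/N)/(-9 + N)
l*H(-2) = -347*(-5 + (-2)²)/((-2)*(-9 - 2)) = -(-347)*(-5 + 4)/(2*(-11)) = -(-347)*(-1)*(-1)/(2*11) = -347*(-1/22) = 347/22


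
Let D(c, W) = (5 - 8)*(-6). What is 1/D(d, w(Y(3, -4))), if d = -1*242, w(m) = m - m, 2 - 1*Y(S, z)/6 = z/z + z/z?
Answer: 1/18 ≈ 0.055556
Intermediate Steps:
Y(S, z) = 0 (Y(S, z) = 12 - 6*(z/z + z/z) = 12 - 6*(1 + 1) = 12 - 6*2 = 12 - 12 = 0)
w(m) = 0
d = -242
D(c, W) = 18 (D(c, W) = -3*(-6) = 18)
1/D(d, w(Y(3, -4))) = 1/18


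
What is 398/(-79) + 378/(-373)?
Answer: -178316/29467 ≈ -6.0514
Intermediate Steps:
398/(-79) + 378/(-373) = 398*(-1/79) + 378*(-1/373) = -398/79 - 378/373 = -178316/29467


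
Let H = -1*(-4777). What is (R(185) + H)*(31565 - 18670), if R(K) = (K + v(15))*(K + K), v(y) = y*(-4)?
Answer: 657993165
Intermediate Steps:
v(y) = -4*y
H = 4777
R(K) = 2*K*(-60 + K) (R(K) = (K - 4*15)*(K + K) = (K - 60)*(2*K) = (-60 + K)*(2*K) = 2*K*(-60 + K))
(R(185) + H)*(31565 - 18670) = (2*185*(-60 + 185) + 4777)*(31565 - 18670) = (2*185*125 + 4777)*12895 = (46250 + 4777)*12895 = 51027*12895 = 657993165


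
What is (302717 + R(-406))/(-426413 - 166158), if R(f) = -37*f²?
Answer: 5796215/592571 ≈ 9.7815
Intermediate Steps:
(302717 + R(-406))/(-426413 - 166158) = (302717 - 37*(-406)²)/(-426413 - 166158) = (302717 - 37*164836)/(-592571) = (302717 - 6098932)*(-1/592571) = -5796215*(-1/592571) = 5796215/592571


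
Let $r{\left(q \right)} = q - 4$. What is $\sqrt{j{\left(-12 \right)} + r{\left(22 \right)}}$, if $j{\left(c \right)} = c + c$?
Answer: $i \sqrt{6} \approx 2.4495 i$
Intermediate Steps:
$r{\left(q \right)} = -4 + q$
$j{\left(c \right)} = 2 c$
$\sqrt{j{\left(-12 \right)} + r{\left(22 \right)}} = \sqrt{2 \left(-12\right) + \left(-4 + 22\right)} = \sqrt{-24 + 18} = \sqrt{-6} = i \sqrt{6}$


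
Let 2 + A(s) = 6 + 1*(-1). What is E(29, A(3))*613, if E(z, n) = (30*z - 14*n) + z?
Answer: 525341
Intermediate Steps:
A(s) = 3 (A(s) = -2 + (6 + 1*(-1)) = -2 + (6 - 1) = -2 + 5 = 3)
E(z, n) = -14*n + 31*z (E(z, n) = (-14*n + 30*z) + z = -14*n + 31*z)
E(29, A(3))*613 = (-14*3 + 31*29)*613 = (-42 + 899)*613 = 857*613 = 525341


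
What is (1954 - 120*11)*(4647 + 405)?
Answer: 3202968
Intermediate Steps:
(1954 - 120*11)*(4647 + 405) = (1954 - 1320)*5052 = 634*5052 = 3202968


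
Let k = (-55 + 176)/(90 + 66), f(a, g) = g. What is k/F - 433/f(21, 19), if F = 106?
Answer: -7157789/314184 ≈ -22.782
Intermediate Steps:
k = 121/156 ≈ 0.77564
k/F - 433/f(21, 19) = (121/156)/106 - 433/19 = (121/156)*(1/106) - 433*1/19 = 121/16536 - 433/19 = -7157789/314184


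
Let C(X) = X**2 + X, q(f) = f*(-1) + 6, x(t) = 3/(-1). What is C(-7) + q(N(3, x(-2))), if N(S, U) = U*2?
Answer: 54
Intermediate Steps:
x(t) = -3 (x(t) = 3*(-1) = -3)
N(S, U) = 2*U
q(f) = 6 - f (q(f) = -f + 6 = 6 - f)
C(X) = X + X**2
C(-7) + q(N(3, x(-2))) = -7*(1 - 7) + (6 - 2*(-3)) = -7*(-6) + (6 - 1*(-6)) = 42 + (6 + 6) = 42 + 12 = 54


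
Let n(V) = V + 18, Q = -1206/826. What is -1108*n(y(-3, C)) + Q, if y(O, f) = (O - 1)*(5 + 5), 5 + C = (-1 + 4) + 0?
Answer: 10066685/413 ≈ 24375.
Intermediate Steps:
C = -2 (C = -5 + ((-1 + 4) + 0) = -5 + (3 + 0) = -5 + 3 = -2)
y(O, f) = -10 + 10*O (y(O, f) = (-1 + O)*10 = -10 + 10*O)
Q = -603/413 (Q = -1206*1/826 = -603/413 ≈ -1.4600)
n(V) = 18 + V
-1108*n(y(-3, C)) + Q = -1108*(18 + (-10 + 10*(-3))) - 603/413 = -1108*(18 + (-10 - 30)) - 603/413 = -1108*(18 - 40) - 603/413 = -1108*(-22) - 603/413 = 24376 - 603/413 = 10066685/413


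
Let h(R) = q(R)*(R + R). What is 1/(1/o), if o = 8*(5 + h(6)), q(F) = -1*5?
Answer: -440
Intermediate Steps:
q(F) = -5
h(R) = -10*R (h(R) = -5*(R + R) = -10*R)
o = -440 (o = 8*(5 - 10*6) = 8*(5 - 60) = 8*(-55) = -440)
1/(1/o) = 1/(1/(-440)) = 1/(-1/440) = -440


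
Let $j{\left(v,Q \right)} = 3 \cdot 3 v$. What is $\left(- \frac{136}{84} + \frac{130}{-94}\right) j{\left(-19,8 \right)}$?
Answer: $\frac{168891}{329} \approx 513.35$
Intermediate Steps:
$j{\left(v,Q \right)} = 9 v$
$\left(- \frac{136}{84} + \frac{130}{-94}\right) j{\left(-19,8 \right)} = \left(- \frac{136}{84} + \frac{130}{-94}\right) 9 \left(-19\right) = \left(\left(-136\right) \frac{1}{84} + 130 \left(- \frac{1}{94}\right)\right) \left(-171\right) = \left(- \frac{34}{21} - \frac{65}{47}\right) \left(-171\right) = \left(- \frac{2963}{987}\right) \left(-171\right) = \frac{168891}{329}$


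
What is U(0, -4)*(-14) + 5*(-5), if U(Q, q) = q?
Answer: 31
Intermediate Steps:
U(0, -4)*(-14) + 5*(-5) = -4*(-14) + 5*(-5) = 56 - 25 = 31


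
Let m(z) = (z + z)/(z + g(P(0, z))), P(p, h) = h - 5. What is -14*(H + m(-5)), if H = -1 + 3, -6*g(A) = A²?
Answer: -448/13 ≈ -34.462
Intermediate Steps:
P(p, h) = -5 + h
g(A) = -A²/6
m(z) = 2*z/(z - (-5 + z)²/6) (m(z) = (z + z)/(z - (-5 + z)²/6) = (2*z)/(z - (-5 + z)²/6) = 2*z/(z - (-5 + z)²/6))
H = 2
-14*(H + m(-5)) = -14*(2 + 12*(-5)/(-(-5 - 5)² + 6*(-5))) = -14*(2 + 12*(-5)/(-1*(-10)² - 30)) = -14*(2 + 12*(-5)/(-1*100 - 30)) = -14*(2 + 12*(-5)/(-100 - 30)) = -14*(2 + 12*(-5)/(-130)) = -14*(2 + 12*(-5)*(-1/130)) = -14*(2 + 6/13) = -14*32/13 = -448/13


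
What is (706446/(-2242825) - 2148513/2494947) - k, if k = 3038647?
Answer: -435985980905111808/143480243725 ≈ -3.0386e+6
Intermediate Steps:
(706446/(-2242825) - 2148513/2494947) - k = (706446/(-2242825) - 2148513/2494947) - 1*3038647 = (706446*(-1/2242825) - 2148513*1/2494947) - 3038647 = (-54342/172525 - 716171/831649) - 3038647 = -168750871733/143480243725 - 3038647 = -435985980905111808/143480243725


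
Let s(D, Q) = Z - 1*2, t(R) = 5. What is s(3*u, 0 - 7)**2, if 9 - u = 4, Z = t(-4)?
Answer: 9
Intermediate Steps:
Z = 5
u = 5 (u = 9 - 1*4 = 9 - 4 = 5)
s(D, Q) = 3 (s(D, Q) = 5 - 1*2 = 5 - 2 = 3)
s(3*u, 0 - 7)**2 = 3**2 = 9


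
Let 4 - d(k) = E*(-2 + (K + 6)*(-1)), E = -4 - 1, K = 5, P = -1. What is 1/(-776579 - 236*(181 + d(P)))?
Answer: -1/804899 ≈ -1.2424e-6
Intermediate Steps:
E = -5
d(k) = -61 (d(k) = 4 - (-5)*(-2 + (5 + 6)*(-1)) = 4 - (-5)*(-2 + 11*(-1)) = 4 - (-5)*(-2 - 11) = 4 - (-5)*(-13) = 4 - 1*65 = 4 - 65 = -61)
1/(-776579 - 236*(181 + d(P))) = 1/(-776579 - 236*(181 - 61)) = 1/(-776579 - 236*120) = 1/(-776579 - 28320) = 1/(-804899) = -1/804899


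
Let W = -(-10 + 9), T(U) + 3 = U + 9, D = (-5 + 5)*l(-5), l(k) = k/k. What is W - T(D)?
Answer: -5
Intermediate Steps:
l(k) = 1
D = 0 (D = (-5 + 5)*1 = 0*1 = 0)
T(U) = 6 + U (T(U) = -3 + (U + 9) = -3 + (9 + U) = 6 + U)
W = 1 (W = -1*(-1) = 1)
W - T(D) = 1 - (6 + 0) = 1 - 1*6 = 1 - 6 = -5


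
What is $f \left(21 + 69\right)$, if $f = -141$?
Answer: $-12690$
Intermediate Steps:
$f \left(21 + 69\right) = - 141 \left(21 + 69\right) = \left(-141\right) 90 = -12690$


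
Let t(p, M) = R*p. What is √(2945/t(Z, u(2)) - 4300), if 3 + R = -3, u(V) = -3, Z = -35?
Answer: I*√7560462/42 ≈ 65.467*I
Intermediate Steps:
R = -6 (R = -3 - 3 = -6)
t(p, M) = -6*p
√(2945/t(Z, u(2)) - 4300) = √(2945/((-6*(-35))) - 4300) = √(2945/210 - 4300) = √(2945*(1/210) - 4300) = √(589/42 - 4300) = √(-180011/42) = I*√7560462/42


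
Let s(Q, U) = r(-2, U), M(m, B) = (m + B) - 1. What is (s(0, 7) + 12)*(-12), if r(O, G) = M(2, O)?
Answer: -132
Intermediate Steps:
M(m, B) = -1 + B + m (M(m, B) = (B + m) - 1 = -1 + B + m)
r(O, G) = 1 + O (r(O, G) = -1 + O + 2 = 1 + O)
s(Q, U) = -1 (s(Q, U) = 1 - 2 = -1)
(s(0, 7) + 12)*(-12) = (-1 + 12)*(-12) = 11*(-12) = -132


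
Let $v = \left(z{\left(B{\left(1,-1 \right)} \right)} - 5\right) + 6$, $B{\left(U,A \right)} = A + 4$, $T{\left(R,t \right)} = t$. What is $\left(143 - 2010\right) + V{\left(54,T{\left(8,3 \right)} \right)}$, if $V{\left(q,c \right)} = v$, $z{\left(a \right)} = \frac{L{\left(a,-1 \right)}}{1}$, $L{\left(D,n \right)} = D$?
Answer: $-1863$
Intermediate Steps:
$B{\left(U,A \right)} = 4 + A$
$z{\left(a \right)} = a$ ($z{\left(a \right)} = \frac{a}{1} = a 1 = a$)
$v = 4$ ($v = \left(\left(4 - 1\right) - 5\right) + 6 = \left(3 - 5\right) + 6 = -2 + 6 = 4$)
$V{\left(q,c \right)} = 4$
$\left(143 - 2010\right) + V{\left(54,T{\left(8,3 \right)} \right)} = \left(143 - 2010\right) + 4 = -1867 + 4 = -1863$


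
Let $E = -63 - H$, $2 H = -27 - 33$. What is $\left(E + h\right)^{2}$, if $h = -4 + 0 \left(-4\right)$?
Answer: $1369$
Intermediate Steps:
$H = -30$ ($H = \frac{-27 - 33}{2} = \frac{1}{2} \left(-60\right) = -30$)
$E = -33$ ($E = -63 - -30 = -63 + 30 = -33$)
$h = -4$ ($h = -4 + 0 = -4$)
$\left(E + h\right)^{2} = \left(-33 - 4\right)^{2} = \left(-37\right)^{2} = 1369$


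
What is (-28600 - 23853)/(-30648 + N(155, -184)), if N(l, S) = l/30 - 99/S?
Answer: 28954056/16914547 ≈ 1.7118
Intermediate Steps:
N(l, S) = -99/S + l/30 (N(l, S) = l*(1/30) - 99/S = l/30 - 99/S = -99/S + l/30)
(-28600 - 23853)/(-30648 + N(155, -184)) = (-28600 - 23853)/(-30648 + (-99/(-184) + (1/30)*155)) = -52453/(-30648 + (-99*(-1/184) + 31/6)) = -52453/(-30648 + (99/184 + 31/6)) = -52453/(-30648 + 3149/552) = -52453/(-16914547/552) = -52453*(-552/16914547) = 28954056/16914547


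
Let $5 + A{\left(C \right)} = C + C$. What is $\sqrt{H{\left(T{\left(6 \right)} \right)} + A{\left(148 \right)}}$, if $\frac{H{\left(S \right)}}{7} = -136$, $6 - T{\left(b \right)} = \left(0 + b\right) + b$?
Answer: $i \sqrt{661} \approx 25.71 i$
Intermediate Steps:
$A{\left(C \right)} = -5 + 2 C$ ($A{\left(C \right)} = -5 + \left(C + C\right) = -5 + 2 C$)
$T{\left(b \right)} = 6 - 2 b$ ($T{\left(b \right)} = 6 - \left(\left(0 + b\right) + b\right) = 6 - \left(b + b\right) = 6 - 2 b$)
$H{\left(S \right)} = -952$ ($H{\left(S \right)} = 7 \left(-136\right) = -952$)
$\sqrt{H{\left(T{\left(6 \right)} \right)} + A{\left(148 \right)}} = \sqrt{-952 + \left(-5 + 2 \cdot 148\right)} = \sqrt{-952 + \left(-5 + 296\right)} = \sqrt{-952 + 291} = \sqrt{-661} = i \sqrt{661}$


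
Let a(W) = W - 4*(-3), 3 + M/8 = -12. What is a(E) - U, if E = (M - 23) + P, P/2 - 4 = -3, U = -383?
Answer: 254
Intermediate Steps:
P = 2 (P = 8 + 2*(-3) = 8 - 6 = 2)
M = -120 (M = -24 + 8*(-12) = -24 - 96 = -120)
E = -141 (E = (-120 - 23) + 2 = -143 + 2 = -141)
a(W) = 12 + W (a(W) = W + 12 = 12 + W)
a(E) - U = (12 - 141) - 1*(-383) = -129 + 383 = 254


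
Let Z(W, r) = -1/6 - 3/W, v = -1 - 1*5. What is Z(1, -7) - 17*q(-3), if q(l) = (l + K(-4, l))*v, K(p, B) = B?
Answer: -3691/6 ≈ -615.17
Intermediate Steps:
v = -6 (v = -1 - 5 = -6)
Z(W, r) = -1/6 - 3/W (Z(W, r) = -1*1/6 - 3/W = -1/6 - 3/W)
q(l) = -12*l (q(l) = (l + l)*(-6) = (2*l)*(-6) = -12*l)
Z(1, -7) - 17*q(-3) = (1/6)*(-18 - 1*1)/1 - (-204)*(-3) = (1/6)*1*(-18 - 1) - 17*36 = (1/6)*1*(-19) - 612 = -19/6 - 612 = -3691/6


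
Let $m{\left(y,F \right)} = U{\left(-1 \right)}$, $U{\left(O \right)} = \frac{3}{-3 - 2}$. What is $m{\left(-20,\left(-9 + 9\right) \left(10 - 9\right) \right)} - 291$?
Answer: $- \frac{1458}{5} \approx -291.6$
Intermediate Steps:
$U{\left(O \right)} = - \frac{3}{5}$ ($U{\left(O \right)} = \frac{3}{-3 - 2} = \frac{3}{-5} = 3 \left(- \frac{1}{5}\right) = - \frac{3}{5}$)
$m{\left(y,F \right)} = - \frac{3}{5}$
$m{\left(-20,\left(-9 + 9\right) \left(10 - 9\right) \right)} - 291 = - \frac{3}{5} - 291 = - \frac{1458}{5}$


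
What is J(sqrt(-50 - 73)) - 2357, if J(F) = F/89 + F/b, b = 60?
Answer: -2357 + 149*I*sqrt(123)/5340 ≈ -2357.0 + 0.30945*I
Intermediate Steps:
J(F) = 149*F/5340 (J(F) = F/89 + F/60 = 149*F/5340)
J(sqrt(-50 - 73)) - 2357 = 149*sqrt(-50 - 73)/5340 - 2357 = 149*sqrt(-123)/5340 - 2357 = 149*(I*sqrt(123))/5340 - 2357 = 149*I*sqrt(123)/5340 - 2357 = -2357 + 149*I*sqrt(123)/5340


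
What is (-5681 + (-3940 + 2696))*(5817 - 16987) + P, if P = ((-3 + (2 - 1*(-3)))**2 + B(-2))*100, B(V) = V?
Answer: 77352450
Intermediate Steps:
P = 200 (P = ((-3 + (2 - 1*(-3)))**2 - 2)*100 = ((-3 + (2 + 3))**2 - 2)*100 = ((-3 + 5)**2 - 2)*100 = (2**2 - 2)*100 = (4 - 2)*100 = 2*100 = 200)
(-5681 + (-3940 + 2696))*(5817 - 16987) + P = (-5681 + (-3940 + 2696))*(5817 - 16987) + 200 = (-5681 - 1244)*(-11170) + 200 = -6925*(-11170) + 200 = 77352250 + 200 = 77352450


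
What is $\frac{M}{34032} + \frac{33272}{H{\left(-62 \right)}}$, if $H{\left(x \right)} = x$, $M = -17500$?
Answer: $- \frac{141674713}{263748} \approx -537.16$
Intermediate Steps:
$\frac{M}{34032} + \frac{33272}{H{\left(-62 \right)}} = - \frac{17500}{34032} + \frac{33272}{-62} = \left(-17500\right) \frac{1}{34032} + 33272 \left(- \frac{1}{62}\right) = - \frac{4375}{8508} - \frac{16636}{31} = - \frac{141674713}{263748}$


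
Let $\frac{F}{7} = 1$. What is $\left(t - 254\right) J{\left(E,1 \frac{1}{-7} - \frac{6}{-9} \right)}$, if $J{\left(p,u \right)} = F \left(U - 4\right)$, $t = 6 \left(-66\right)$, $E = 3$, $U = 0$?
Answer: $18200$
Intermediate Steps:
$F = 7$ ($F = 7 \cdot 1 = 7$)
$t = -396$
$J{\left(p,u \right)} = -28$ ($J{\left(p,u \right)} = 7 \left(0 - 4\right) = 7 \left(-4\right) = -28$)
$\left(t - 254\right) J{\left(E,1 \frac{1}{-7} - \frac{6}{-9} \right)} = \left(-396 - 254\right) \left(-28\right) = \left(-650\right) \left(-28\right) = 18200$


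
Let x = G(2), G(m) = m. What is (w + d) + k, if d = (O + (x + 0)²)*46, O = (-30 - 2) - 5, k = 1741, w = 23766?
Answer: 23989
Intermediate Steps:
x = 2
O = -37 (O = -32 - 5 = -37)
d = -1518 (d = (-37 + (2 + 0)²)*46 = (-37 + 2²)*46 = (-37 + 4)*46 = -33*46 = -1518)
(w + d) + k = (23766 - 1518) + 1741 = 22248 + 1741 = 23989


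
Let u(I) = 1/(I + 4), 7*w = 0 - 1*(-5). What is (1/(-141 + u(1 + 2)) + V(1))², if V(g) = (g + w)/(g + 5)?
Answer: 3697929/47637604 ≈ 0.077626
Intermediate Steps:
w = 5/7 (w = (0 - 1*(-5))/7 = (0 + 5)/7 = (⅐)*5 = 5/7 ≈ 0.71429)
u(I) = 1/(4 + I)
V(g) = (5/7 + g)/(5 + g) (V(g) = (g + 5/7)/(g + 5) = (5/7 + g)/(5 + g))
(1/(-141 + u(1 + 2)) + V(1))² = (1/(-141 + 1/(4 + (1 + 2))) + (5/7 + 1)/(5 + 1))² = (1/(-141 + 1/(4 + 3)) + (12/7)/6)² = (1/(-141 + 1/7) + (⅙)*(12/7))² = (1/(-141 + ⅐) + 2/7)² = (1/(-986/7) + 2/7)² = (-7/986 + 2/7)² = (1923/6902)² = 3697929/47637604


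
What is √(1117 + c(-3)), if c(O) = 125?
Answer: 3*√138 ≈ 35.242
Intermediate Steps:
√(1117 + c(-3)) = √(1117 + 125) = √1242 = 3*√138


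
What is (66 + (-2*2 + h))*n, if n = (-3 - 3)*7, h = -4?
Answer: -2436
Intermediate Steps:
n = -42 (n = -6*7 = -42)
(66 + (-2*2 + h))*n = (66 + (-2*2 - 4))*(-42) = (66 + (-4 - 4))*(-42) = (66 - 8)*(-42) = 58*(-42) = -2436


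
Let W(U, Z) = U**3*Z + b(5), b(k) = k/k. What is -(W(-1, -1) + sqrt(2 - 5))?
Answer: -2 - I*sqrt(3) ≈ -2.0 - 1.732*I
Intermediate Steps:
b(k) = 1
W(U, Z) = 1 + Z*U**3 (W(U, Z) = U**3*Z + 1 = Z*U**3 + 1 = 1 + Z*U**3)
-(W(-1, -1) + sqrt(2 - 5)) = -((1 - 1*(-1)**3) + sqrt(2 - 5)) = -((1 - 1*(-1)) + sqrt(-3)) = -((1 + 1) + I*sqrt(3)) = -(2 + I*sqrt(3)) = -2 - I*sqrt(3)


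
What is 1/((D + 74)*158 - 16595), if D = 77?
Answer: 1/7263 ≈ 0.00013768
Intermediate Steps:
1/((D + 74)*158 - 16595) = 1/((77 + 74)*158 - 16595) = 1/(151*158 - 16595) = 1/(23858 - 16595) = 1/7263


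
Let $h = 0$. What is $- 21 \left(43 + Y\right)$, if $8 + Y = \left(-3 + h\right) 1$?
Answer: $-672$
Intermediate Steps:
$Y = -11$ ($Y = -8 + \left(-3 + 0\right) 1 = -8 - 3 = -11$)
$- 21 \left(43 + Y\right) = - 21 \left(43 - 11\right) = \left(-21\right) 32 = -672$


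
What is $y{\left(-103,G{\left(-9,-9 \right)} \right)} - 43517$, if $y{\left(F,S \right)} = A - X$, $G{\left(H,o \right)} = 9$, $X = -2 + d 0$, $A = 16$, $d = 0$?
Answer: $-43499$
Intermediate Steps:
$X = -2$ ($X = -2 + 0 \cdot 0 = -2 + 0 = -2$)
$y{\left(F,S \right)} = 18$ ($y{\left(F,S \right)} = 16 - -2 = 16 + 2 = 18$)
$y{\left(-103,G{\left(-9,-9 \right)} \right)} - 43517 = 18 - 43517 = -43499$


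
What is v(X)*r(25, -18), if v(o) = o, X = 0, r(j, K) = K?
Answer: 0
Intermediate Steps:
v(X)*r(25, -18) = 0*(-18) = 0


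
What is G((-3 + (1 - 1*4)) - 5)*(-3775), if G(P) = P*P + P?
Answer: -415250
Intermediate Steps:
G(P) = P + P² (G(P) = P² + P = P + P²)
G((-3 + (1 - 1*4)) - 5)*(-3775) = (((-3 + (1 - 1*4)) - 5)*(1 + ((-3 + (1 - 1*4)) - 5)))*(-3775) = (((-3 + (1 - 4)) - 5)*(1 + ((-3 + (1 - 4)) - 5)))*(-3775) = (((-3 - 3) - 5)*(1 + ((-3 - 3) - 5)))*(-3775) = ((-6 - 5)*(1 + (-6 - 5)))*(-3775) = -11*(1 - 11)*(-3775) = -11*(-10)*(-3775) = 110*(-3775) = -415250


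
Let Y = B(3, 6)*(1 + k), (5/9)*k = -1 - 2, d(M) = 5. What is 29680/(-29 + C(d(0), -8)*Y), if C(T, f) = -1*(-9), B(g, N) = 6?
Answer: -148400/1333 ≈ -111.33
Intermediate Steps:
k = -27/5 (k = 9*(-1 - 2)/5 = (9/5)*(-3) = -27/5 ≈ -5.4000)
Y = -132/5 (Y = 6*(1 - 27/5) = 6*(-22/5) = -132/5 ≈ -26.400)
C(T, f) = 9
29680/(-29 + C(d(0), -8)*Y) = 29680/(-29 + 9*(-132/5)) = 29680/(-29 - 1188/5) = 29680/(-1333/5) = 29680*(-5/1333) = -148400/1333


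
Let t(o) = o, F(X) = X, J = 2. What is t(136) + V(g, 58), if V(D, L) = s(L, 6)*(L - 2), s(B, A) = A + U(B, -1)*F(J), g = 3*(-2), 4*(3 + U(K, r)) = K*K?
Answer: 94328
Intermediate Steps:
U(K, r) = -3 + K**2/4 (U(K, r) = -3 + (K*K)/4 = -3 + K**2/4)
g = -6
s(B, A) = -6 + A + B**2/2 (s(B, A) = A + (-3 + B**2/4)*2 = A + (-6 + B**2/2) = -6 + A + B**2/2)
V(D, L) = L**2*(-2 + L)/2 (V(D, L) = (-6 + 6 + L**2/2)*(L - 2) = (L**2/2)*(-2 + L) = L**2*(-2 + L)/2)
t(136) + V(g, 58) = 136 + (1/2)*58**2*(-2 + 58) = 136 + (1/2)*3364*56 = 136 + 94192 = 94328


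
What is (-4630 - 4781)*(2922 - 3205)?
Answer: 2663313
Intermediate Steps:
(-4630 - 4781)*(2922 - 3205) = -9411*(-283) = 2663313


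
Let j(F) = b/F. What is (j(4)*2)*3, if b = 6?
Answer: 9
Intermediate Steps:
j(F) = 6/F
(j(4)*2)*3 = ((6/4)*2)*3 = ((6*(¼))*2)*3 = ((3/2)*2)*3 = 3*3 = 9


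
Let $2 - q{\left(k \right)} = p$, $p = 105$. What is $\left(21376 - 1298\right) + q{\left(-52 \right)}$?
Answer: $19975$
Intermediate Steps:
$q{\left(k \right)} = -103$ ($q{\left(k \right)} = 2 - 105 = -103$)
$\left(21376 - 1298\right) + q{\left(-52 \right)} = \left(21376 - 1298\right) - 103 = 20078 - 103 = 19975$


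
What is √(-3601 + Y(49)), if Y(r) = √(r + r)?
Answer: √(-3601 + 7*√2) ≈ 59.926*I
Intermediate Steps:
Y(r) = √2*√r (Y(r) = √(2*r) = √2*√r)
√(-3601 + Y(49)) = √(-3601 + √2*√49) = √(-3601 + √2*7) = √(-3601 + 7*√2)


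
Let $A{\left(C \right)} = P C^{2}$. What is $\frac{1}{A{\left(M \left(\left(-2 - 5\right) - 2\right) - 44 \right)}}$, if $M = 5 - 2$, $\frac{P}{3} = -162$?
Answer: $- \frac{1}{2449926} \approx -4.0818 \cdot 10^{-7}$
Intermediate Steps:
$P = -486$ ($P = 3 \left(-162\right) = -486$)
$M = 3$ ($M = 5 - 2 = 3$)
$A{\left(C \right)} = - 486 C^{2}$
$\frac{1}{A{\left(M \left(\left(-2 - 5\right) - 2\right) - 44 \right)}} = \frac{1}{\left(-486\right) \left(3 \left(\left(-2 - 5\right) - 2\right) - 44\right)^{2}} = \frac{1}{\left(-486\right) \left(3 \left(\left(-2 - 5\right) + \left(-2 + 0\right)\right) - 44\right)^{2}} = \frac{1}{\left(-486\right) \left(3 \left(-7 - 2\right) - 44\right)^{2}} = \frac{1}{\left(-486\right) \left(3 \left(-9\right) - 44\right)^{2}} = \frac{1}{\left(-486\right) \left(-27 - 44\right)^{2}} = \frac{1}{\left(-486\right) \left(-71\right)^{2}} = \frac{1}{\left(-486\right) 5041} = \frac{1}{-2449926} = - \frac{1}{2449926}$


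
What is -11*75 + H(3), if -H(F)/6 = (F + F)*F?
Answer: -933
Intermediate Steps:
H(F) = -12*F² (H(F) = -6*(F + F)*F = -6*2*F*F = -12*F²)
-11*75 + H(3) = -11*75 - 12*3² = -825 - 12*9 = -825 - 108 = -933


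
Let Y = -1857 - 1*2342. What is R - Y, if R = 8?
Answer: 4207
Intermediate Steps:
Y = -4199 (Y = -1857 - 2342 = -4199)
R - Y = 8 - 1*(-4199) = 8 + 4199 = 4207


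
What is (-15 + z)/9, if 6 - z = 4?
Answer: -13/9 ≈ -1.4444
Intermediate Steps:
z = 2 (z = 6 - 1*4 = 6 - 4 = 2)
(-15 + z)/9 = (-15 + 2)/9 = -13*1/9 = -13/9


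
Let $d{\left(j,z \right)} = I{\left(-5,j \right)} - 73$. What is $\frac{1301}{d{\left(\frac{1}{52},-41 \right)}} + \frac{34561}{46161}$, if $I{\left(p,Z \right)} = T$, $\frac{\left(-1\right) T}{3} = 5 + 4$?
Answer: $- \frac{56599361}{4616100} \approx -12.261$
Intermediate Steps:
$T = -27$ ($T = - 3 \left(5 + 4\right) = \left(-3\right) 9 = -27$)
$I{\left(p,Z \right)} = -27$
$d{\left(j,z \right)} = -100$ ($d{\left(j,z \right)} = -27 - 73 = -100$)
$\frac{1301}{d{\left(\frac{1}{52},-41 \right)}} + \frac{34561}{46161} = \frac{1301}{-100} + \frac{34561}{46161} = 1301 \left(- \frac{1}{100}\right) + 34561 \cdot \frac{1}{46161} = - \frac{1301}{100} + \frac{34561}{46161} = - \frac{56599361}{4616100}$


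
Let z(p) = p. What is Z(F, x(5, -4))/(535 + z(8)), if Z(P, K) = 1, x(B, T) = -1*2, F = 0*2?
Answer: 1/543 ≈ 0.0018416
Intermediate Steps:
F = 0
x(B, T) = -2
Z(F, x(5, -4))/(535 + z(8)) = 1/(535 + 8) = 1/543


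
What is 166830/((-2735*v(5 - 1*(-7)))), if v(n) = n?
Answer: -5561/1094 ≈ -5.0832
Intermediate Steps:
166830/((-2735*v(5 - 1*(-7)))) = 166830/((-2735*(5 - 1*(-7)))) = 166830/((-2735*(5 + 7))) = 166830/((-2735*12)) = 166830/(-32820) = 166830*(-1/32820) = -5561/1094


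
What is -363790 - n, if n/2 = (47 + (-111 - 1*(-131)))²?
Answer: -372768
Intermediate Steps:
n = 8978 (n = 2*(47 + (-111 - 1*(-131)))² = 2*(47 + (-111 + 131))² = 2*(47 + 20)² = 2*67² = 2*4489 = 8978)
-363790 - n = -363790 - 1*8978 = -363790 - 8978 = -372768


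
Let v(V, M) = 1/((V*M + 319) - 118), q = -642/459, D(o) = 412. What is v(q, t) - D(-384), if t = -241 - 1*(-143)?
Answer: -21310547/51725 ≈ -412.00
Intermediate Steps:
t = -98 (t = -241 + 143 = -98)
q = -214/153 (q = -642*1/459 = -214/153 ≈ -1.3987)
v(V, M) = 1/(201 + M*V) (v(V, M) = 1/((M*V + 319) - 118) = 1/((319 + M*V) - 118) = 1/(201 + M*V))
v(q, t) - D(-384) = 1/(201 - 98*(-214/153)) - 1*412 = 1/(201 + 20972/153) - 412 = 1/(51725/153) - 412 = 153/51725 - 412 = -21310547/51725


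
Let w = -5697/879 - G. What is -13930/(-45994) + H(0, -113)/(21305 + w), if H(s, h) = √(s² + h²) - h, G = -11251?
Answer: 67948083031/219322595973 ≈ 0.30981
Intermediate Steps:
w = 3294644/293 (w = -5697/879 - 1*(-11251) = -5697*1/879 + 11251 = -1899/293 + 11251 = 3294644/293 ≈ 11245.)
H(s, h) = √(h² + s²) - h
-13930/(-45994) + H(0, -113)/(21305 + w) = -13930/(-45994) + (√((-113)² + 0²) - 1*(-113))/(21305 + 3294644/293) = -13930*(-1/45994) + (√(12769 + 0) + 113)/(9537009/293) = 6965/22997 + (√12769 + 113)*(293/9537009) = 6965/22997 + (113 + 113)*(293/9537009) = 6965/22997 + 226*(293/9537009) = 6965/22997 + 66218/9537009 = 67948083031/219322595973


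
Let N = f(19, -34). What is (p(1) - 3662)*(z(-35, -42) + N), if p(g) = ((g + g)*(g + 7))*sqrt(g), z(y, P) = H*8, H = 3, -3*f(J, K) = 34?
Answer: -138548/3 ≈ -46183.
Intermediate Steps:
f(J, K) = -34/3 (f(J, K) = -1/3*34 = -34/3)
z(y, P) = 24 (z(y, P) = 3*8 = 24)
N = -34/3 ≈ -11.333
p(g) = 2*g**(3/2)*(7 + g) (p(g) = ((2*g)*(7 + g))*sqrt(g) = (2*g*(7 + g))*sqrt(g) = 2*g**(3/2)*(7 + g))
(p(1) - 3662)*(z(-35, -42) + N) = (2*1**(3/2)*(7 + 1) - 3662)*(24 - 34/3) = (2*1*8 - 3662)*(38/3) = (16 - 3662)*(38/3) = -3646*38/3 = -138548/3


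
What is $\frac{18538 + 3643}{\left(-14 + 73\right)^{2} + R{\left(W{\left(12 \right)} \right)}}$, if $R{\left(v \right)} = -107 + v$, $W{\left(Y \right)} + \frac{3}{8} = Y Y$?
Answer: $\frac{177448}{28141} \approx 6.3057$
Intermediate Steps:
$W{\left(Y \right)} = - \frac{3}{8} + Y^{2}$ ($W{\left(Y \right)} = - \frac{3}{8} + Y Y = - \frac{3}{8} + Y^{2}$)
$\frac{18538 + 3643}{\left(-14 + 73\right)^{2} + R{\left(W{\left(12 \right)} \right)}} = \frac{18538 + 3643}{\left(-14 + 73\right)^{2} - \left(\frac{859}{8} - 144\right)} = \frac{22181}{59^{2} + \left(-107 + \left(- \frac{3}{8} + 144\right)\right)} = \frac{22181}{3481 + \left(-107 + \frac{1149}{8}\right)} = \frac{22181}{3481 + \frac{293}{8}} = \frac{22181}{\frac{28141}{8}} = 22181 \cdot \frac{8}{28141} = \frac{177448}{28141}$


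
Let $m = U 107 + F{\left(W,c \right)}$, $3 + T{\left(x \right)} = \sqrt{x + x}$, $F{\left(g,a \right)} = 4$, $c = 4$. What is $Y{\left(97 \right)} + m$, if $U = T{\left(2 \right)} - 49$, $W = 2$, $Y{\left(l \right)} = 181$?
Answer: $-5165$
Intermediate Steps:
$T{\left(x \right)} = -3 + \sqrt{2} \sqrt{x}$ ($T{\left(x \right)} = -3 + \sqrt{x + x} = -3 + \sqrt{2 x} = -3 + \sqrt{2} \sqrt{x}$)
$U = -50$ ($U = \left(-3 + \sqrt{2} \sqrt{2}\right) - 49 = \left(-3 + 2\right) - 49 = -1 - 49 = -50$)
$m = -5346$ ($m = \left(-50\right) 107 + 4 = -5350 + 4 = -5346$)
$Y{\left(97 \right)} + m = 181 - 5346 = -5165$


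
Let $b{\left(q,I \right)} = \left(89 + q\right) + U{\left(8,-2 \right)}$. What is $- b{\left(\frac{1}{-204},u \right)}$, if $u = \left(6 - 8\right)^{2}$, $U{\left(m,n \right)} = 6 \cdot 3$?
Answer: $- \frac{21827}{204} \approx -107.0$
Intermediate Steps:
$U{\left(m,n \right)} = 18$
$u = 4$ ($u = \left(-2\right)^{2} = 4$)
$b{\left(q,I \right)} = 107 + q$ ($b{\left(q,I \right)} = \left(89 + q\right) + 18 = 107 + q$)
$- b{\left(\frac{1}{-204},u \right)} = - (107 + \frac{1}{-204}) = - (107 - \frac{1}{204}) = \left(-1\right) \frac{21827}{204} = - \frac{21827}{204}$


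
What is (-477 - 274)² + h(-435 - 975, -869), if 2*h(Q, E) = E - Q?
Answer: 1128543/2 ≈ 5.6427e+5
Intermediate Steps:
h(Q, E) = E/2 - Q/2 (h(Q, E) = (E - Q)/2 = E/2 - Q/2)
(-477 - 274)² + h(-435 - 975, -869) = (-477 - 274)² + ((½)*(-869) - (-435 - 975)/2) = (-751)² + (-869/2 - ½*(-1410)) = 564001 + (-869/2 + 705) = 564001 + 541/2 = 1128543/2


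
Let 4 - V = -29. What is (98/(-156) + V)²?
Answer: 6375625/6084 ≈ 1047.9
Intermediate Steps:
V = 33 (V = 4 - 1*(-29) = 4 + 29 = 33)
(98/(-156) + V)² = (98/(-156) + 33)² = (98*(-1/156) + 33)² = (-49/78 + 33)² = (2525/78)² = 6375625/6084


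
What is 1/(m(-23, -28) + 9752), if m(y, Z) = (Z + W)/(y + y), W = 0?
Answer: 23/224310 ≈ 0.00010254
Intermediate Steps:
m(y, Z) = Z/(2*y) (m(y, Z) = (Z + 0)/(y + y) = Z/((2*y)) = Z*(1/(2*y)) = Z/(2*y))
1/(m(-23, -28) + 9752) = 1/((1/2)*(-28)/(-23) + 9752) = 1/((1/2)*(-28)*(-1/23) + 9752) = 1/(14/23 + 9752) = 1/(224310/23) = 23/224310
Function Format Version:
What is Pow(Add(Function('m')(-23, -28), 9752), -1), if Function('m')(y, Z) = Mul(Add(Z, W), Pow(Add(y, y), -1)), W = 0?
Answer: Rational(23, 224310) ≈ 0.00010254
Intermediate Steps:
Function('m')(y, Z) = Mul(Rational(1, 2), Z, Pow(y, -1)) (Function('m')(y, Z) = Mul(Add(Z, 0), Pow(Add(y, y), -1)) = Mul(Z, Pow(Mul(2, y), -1)) = Mul(Z, Mul(Rational(1, 2), Pow(y, -1))) = Mul(Rational(1, 2), Z, Pow(y, -1)))
Pow(Add(Function('m')(-23, -28), 9752), -1) = Pow(Add(Mul(Rational(1, 2), -28, Pow(-23, -1)), 9752), -1) = Pow(Add(Mul(Rational(1, 2), -28, Rational(-1, 23)), 9752), -1) = Pow(Add(Rational(14, 23), 9752), -1) = Pow(Rational(224310, 23), -1) = Rational(23, 224310)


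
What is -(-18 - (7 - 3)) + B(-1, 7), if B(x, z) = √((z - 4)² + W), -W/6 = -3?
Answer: 22 + 3*√3 ≈ 27.196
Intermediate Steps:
W = 18 (W = -6*(-3) = 18)
B(x, z) = √(18 + (-4 + z)²) (B(x, z) = √((z - 4)² + 18) = √((-4 + z)² + 18) = √(18 + (-4 + z)²))
-(-18 - (7 - 3)) + B(-1, 7) = -(-18 - (7 - 3)) + √(18 + (-4 + 7)²) = -(-18 - 1*4) + √(18 + 3²) = -(-18 - 4) + √(18 + 9) = -1*(-22) + √27 = 22 + 3*√3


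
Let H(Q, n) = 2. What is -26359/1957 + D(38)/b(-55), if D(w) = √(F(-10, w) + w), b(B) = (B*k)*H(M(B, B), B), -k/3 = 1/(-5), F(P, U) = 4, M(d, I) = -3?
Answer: -26359/1957 - √42/66 ≈ -13.567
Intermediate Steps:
k = ⅗ (k = -3/(-5) = -3*(-⅕) = ⅗ ≈ 0.60000)
b(B) = 6*B/5 (b(B) = (B*(⅗))*2 = (3*B/5)*2 = 6*B/5)
D(w) = √(4 + w)
-26359/1957 + D(38)/b(-55) = -26359/1957 + √(4 + 38)/(((6/5)*(-55))) = -26359*1/1957 + √42/(-66) = -26359/1957 + √42*(-1/66) = -26359/1957 - √42/66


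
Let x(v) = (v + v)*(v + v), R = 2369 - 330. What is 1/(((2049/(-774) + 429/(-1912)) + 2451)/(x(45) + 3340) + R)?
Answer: 256513920/523086776149 ≈ 0.00049039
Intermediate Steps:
R = 2039
x(v) = 4*v² (x(v) = (2*v)*(2*v) = 4*v²)
1/(((2049/(-774) + 429/(-1912)) + 2451)/(x(45) + 3340) + R) = 1/(((2049/(-774) + 429/(-1912)) + 2451)/(4*45² + 3340) + 2039) = 1/(((2049*(-1/774) + 429*(-1/1912)) + 2451)/(4*2025 + 3340) + 2039) = 1/(((-683/258 - 429/1912) + 2451)/(8100 + 3340) + 2039) = 1/((-708289/246648 + 2451)/11440 + 2039) = 1/((603825959/246648)*(1/11440) + 2039) = 1/(54893269/256513920 + 2039) = 1/(523086776149/256513920) = 256513920/523086776149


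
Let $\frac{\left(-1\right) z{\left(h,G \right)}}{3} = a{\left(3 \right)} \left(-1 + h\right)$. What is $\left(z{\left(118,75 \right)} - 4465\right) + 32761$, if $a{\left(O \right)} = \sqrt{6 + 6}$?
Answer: $28296 - 702 \sqrt{3} \approx 27080.0$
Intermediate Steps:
$a{\left(O \right)} = 2 \sqrt{3}$ ($a{\left(O \right)} = \sqrt{12} = 2 \sqrt{3}$)
$z{\left(h,G \right)} = - 6 \sqrt{3} \left(-1 + h\right)$ ($z{\left(h,G \right)} = - 3 \cdot 2 \sqrt{3} \left(-1 + h\right) = - 6 \sqrt{3} \left(-1 + h\right)$)
$\left(z{\left(118,75 \right)} - 4465\right) + 32761 = \left(6 \sqrt{3} \left(1 - 118\right) - 4465\right) + 32761 = \left(6 \sqrt{3} \left(-117\right) - 4465\right) + 32761 = \left(- 702 \sqrt{3} - 4465\right) + 32761 = \left(-4465 - 702 \sqrt{3}\right) + 32761 = 28296 - 702 \sqrt{3}$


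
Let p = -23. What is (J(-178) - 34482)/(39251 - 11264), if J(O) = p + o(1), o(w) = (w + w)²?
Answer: -34501/27987 ≈ -1.2327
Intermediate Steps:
o(w) = 4*w² (o(w) = (2*w)² = 4*w²)
J(O) = -19 (J(O) = -23 + 4*1² = -23 + 4*1 = -23 + 4 = -19)
(J(-178) - 34482)/(39251 - 11264) = (-19 - 34482)/(39251 - 11264) = -34501/27987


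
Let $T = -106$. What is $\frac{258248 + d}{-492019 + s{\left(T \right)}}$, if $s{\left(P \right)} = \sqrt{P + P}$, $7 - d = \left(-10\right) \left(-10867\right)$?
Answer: $- \frac{73598662115}{242082696573} - \frac{299170 i \sqrt{53}}{242082696573} \approx -0.30402 - 8.9969 \cdot 10^{-6} i$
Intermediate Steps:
$d = -108663$ ($d = 7 - \left(-10\right) \left(-10867\right) = 7 - 108670 = -108663$)
$s{\left(P \right)} = \sqrt{2} \sqrt{P}$ ($s{\left(P \right)} = \sqrt{2 P} = \sqrt{2} \sqrt{P}$)
$\frac{258248 + d}{-492019 + s{\left(T \right)}} = \frac{258248 - 108663}{-492019 + \sqrt{2} \sqrt{-106}} = \frac{149585}{-492019 + \sqrt{2} i \sqrt{106}} = \frac{149585}{-492019 + 2 i \sqrt{53}}$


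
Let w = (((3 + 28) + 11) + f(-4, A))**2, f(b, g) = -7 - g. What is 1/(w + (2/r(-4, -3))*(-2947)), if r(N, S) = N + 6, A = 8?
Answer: -1/2218 ≈ -0.00045086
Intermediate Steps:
r(N, S) = 6 + N
w = 729 (w = (((3 + 28) + 11) + (-7 - 1*8))**2 = ((31 + 11) + (-7 - 8))**2 = (42 - 15)**2 = 27**2 = 729)
1/(w + (2/r(-4, -3))*(-2947)) = 1/(729 + (2/(6 - 4))*(-2947)) = 1/(729 + (2/2)*(-2947)) = 1/(729 + (2*(1/2))*(-2947)) = 1/(729 + 1*(-2947)) = 1/(729 - 2947) = 1/(-2218) = -1/2218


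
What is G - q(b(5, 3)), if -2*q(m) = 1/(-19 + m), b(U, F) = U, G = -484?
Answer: -13553/28 ≈ -484.04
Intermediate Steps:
q(m) = -1/(2*(-19 + m))
G - q(b(5, 3)) = -484 - (-1)/(-38 + 2*5) = -484 - (-1)/(-38 + 10) = -484 - (-1)/(-28) = -484 - (-1)*(-1)/28 = -484 - 1*1/28 = -484 - 1/28 = -13553/28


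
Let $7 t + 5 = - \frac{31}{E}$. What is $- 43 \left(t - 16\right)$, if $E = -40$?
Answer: $\frac{199907}{280} \approx 713.95$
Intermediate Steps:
$t = - \frac{169}{280}$ ($t = - \frac{5}{7} + \frac{\left(-31\right) \frac{1}{-40}}{7} = - \frac{5}{7} + \frac{\left(-31\right) \left(- \frac{1}{40}\right)}{7} = - \frac{5}{7} + \frac{1}{7} \cdot \frac{31}{40} = - \frac{5}{7} + \frac{31}{280} = - \frac{169}{280} \approx -0.60357$)
$- 43 \left(t - 16\right) = - 43 \left(- \frac{169}{280} - 16\right) = \left(-43\right) \left(- \frac{4649}{280}\right) = \frac{199907}{280}$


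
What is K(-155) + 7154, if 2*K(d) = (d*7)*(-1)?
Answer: 15393/2 ≈ 7696.5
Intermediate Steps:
K(d) = -7*d/2 (K(d) = ((d*7)*(-1))/2 = ((7*d)*(-1))/2 = (-7*d)/2 = -7*d/2)
K(-155) + 7154 = -7/2*(-155) + 7154 = 1085/2 + 7154 = 15393/2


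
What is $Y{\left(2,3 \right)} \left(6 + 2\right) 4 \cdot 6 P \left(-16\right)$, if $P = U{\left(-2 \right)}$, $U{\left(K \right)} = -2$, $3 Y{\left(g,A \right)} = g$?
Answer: $4096$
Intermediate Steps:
$Y{\left(g,A \right)} = \frac{g}{3}$
$P = -2$
$Y{\left(2,3 \right)} \left(6 + 2\right) 4 \cdot 6 P \left(-16\right) = \frac{1}{3} \cdot 2 \left(6 + 2\right) 4 \cdot 6 \left(-2\right) \left(-16\right) = \frac{2 \cdot 8 \cdot 4}{3} \cdot 6 \left(-2\right) \left(-16\right) = \frac{2}{3} \cdot 32 \cdot 6 \left(-2\right) \left(-16\right) = \frac{64}{3} \cdot 6 \left(-2\right) \left(-16\right) = 128 \left(-2\right) \left(-16\right) = \left(-256\right) \left(-16\right) = 4096$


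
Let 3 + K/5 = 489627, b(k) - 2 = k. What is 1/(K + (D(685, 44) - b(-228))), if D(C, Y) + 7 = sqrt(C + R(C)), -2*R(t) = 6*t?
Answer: 2448339/5994363860291 - I*sqrt(1370)/5994363860291 ≈ 4.0844e-7 - 6.1747e-12*I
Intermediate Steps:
R(t) = -3*t
b(k) = 2 + k
D(C, Y) = -7 + sqrt(2)*sqrt(-C) (D(C, Y) = -7 + sqrt(C - 3*C) = -7 + sqrt(-2*C) = -7 + sqrt(2)*sqrt(-C))
K = 2448120 (K = -15 + 5*489627 = -15 + 2448135 = 2448120)
1/(K + (D(685, 44) - b(-228))) = 1/(2448120 + ((-7 + sqrt(2)*sqrt(-1*685)) - (2 - 228))) = 1/(2448120 + ((-7 + sqrt(2)*sqrt(-685)) - 1*(-226))) = 1/(2448120 + ((-7 + sqrt(2)*(I*sqrt(685))) + 226)) = 1/(2448120 + ((-7 + I*sqrt(1370)) + 226)) = 1/(2448120 + (219 + I*sqrt(1370))) = 1/(2448339 + I*sqrt(1370))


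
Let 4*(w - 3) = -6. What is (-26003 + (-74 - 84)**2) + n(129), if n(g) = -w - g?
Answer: -2339/2 ≈ -1169.5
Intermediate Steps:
w = 3/2 (w = 3 + (1/4)*(-6) = 3 - 3/2 = 3/2 ≈ 1.5000)
n(g) = -3/2 - g (n(g) = -1*3/2 - g = -3/2 - g)
(-26003 + (-74 - 84)**2) + n(129) = (-26003 + (-74 - 84)**2) + (-3/2 - 1*129) = (-26003 + (-158)**2) + (-3/2 - 129) = (-26003 + 24964) - 261/2 = -1039 - 261/2 = -2339/2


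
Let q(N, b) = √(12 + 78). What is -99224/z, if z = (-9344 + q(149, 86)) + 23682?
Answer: -711336856/102789077 + 148836*√10/102789077 ≈ -6.9158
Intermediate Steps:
q(N, b) = 3*√10 (q(N, b) = √90 = 3*√10)
z = 14338 + 3*√10 (z = (-9344 + 3*√10) + 23682 = 14338 + 3*√10 ≈ 14347.)
-99224/z = -99224/(14338 + 3*√10)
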